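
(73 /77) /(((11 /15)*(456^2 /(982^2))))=87994565 /14676816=6.00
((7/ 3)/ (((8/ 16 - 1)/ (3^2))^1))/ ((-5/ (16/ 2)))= 336/ 5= 67.20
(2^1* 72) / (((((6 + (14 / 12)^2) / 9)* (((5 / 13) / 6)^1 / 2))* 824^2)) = 113724 / 14056925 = 0.01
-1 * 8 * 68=-544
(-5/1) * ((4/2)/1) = -10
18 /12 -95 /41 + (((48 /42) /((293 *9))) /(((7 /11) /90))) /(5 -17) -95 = -338426887 /3531822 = -95.82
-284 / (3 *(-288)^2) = -71 / 62208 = -0.00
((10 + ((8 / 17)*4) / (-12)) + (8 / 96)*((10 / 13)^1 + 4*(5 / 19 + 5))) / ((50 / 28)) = 2056621 / 314925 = 6.53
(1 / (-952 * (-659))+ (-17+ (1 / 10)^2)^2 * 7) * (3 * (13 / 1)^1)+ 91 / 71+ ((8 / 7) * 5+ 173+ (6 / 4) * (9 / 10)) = 4397829515607793 / 55678910000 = 78985.55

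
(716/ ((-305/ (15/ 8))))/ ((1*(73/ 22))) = -5907/ 4453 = -1.33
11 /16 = 0.69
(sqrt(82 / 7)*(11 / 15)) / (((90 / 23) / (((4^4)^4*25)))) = 543313362944*sqrt(574) / 189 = 68872290839.07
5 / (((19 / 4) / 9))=180 / 19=9.47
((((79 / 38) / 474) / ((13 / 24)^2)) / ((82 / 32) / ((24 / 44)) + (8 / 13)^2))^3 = 97844723712 / 3832280364283162273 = 0.00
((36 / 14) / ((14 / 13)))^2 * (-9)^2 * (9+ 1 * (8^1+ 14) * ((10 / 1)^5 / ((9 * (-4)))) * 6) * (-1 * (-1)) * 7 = -58079045817 / 49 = -1185286649.33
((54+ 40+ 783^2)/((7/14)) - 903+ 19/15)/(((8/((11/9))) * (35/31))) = 1567062431/9450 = 165826.71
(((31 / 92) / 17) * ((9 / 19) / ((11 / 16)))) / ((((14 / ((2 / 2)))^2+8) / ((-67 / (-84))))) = 2077 / 38898244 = 0.00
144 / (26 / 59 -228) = -4248 / 6713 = -0.63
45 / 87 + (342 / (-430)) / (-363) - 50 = -37329872 / 754435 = -49.48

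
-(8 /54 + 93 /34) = -2.88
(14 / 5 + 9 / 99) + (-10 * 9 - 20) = -107.11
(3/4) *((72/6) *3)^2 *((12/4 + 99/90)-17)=-12538.80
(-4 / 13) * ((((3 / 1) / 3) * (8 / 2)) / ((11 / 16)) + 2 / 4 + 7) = -586 / 143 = -4.10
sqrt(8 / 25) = 2 * sqrt(2) / 5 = 0.57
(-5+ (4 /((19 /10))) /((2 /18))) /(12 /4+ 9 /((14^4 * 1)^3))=15023886779453440 /3231553005392043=4.65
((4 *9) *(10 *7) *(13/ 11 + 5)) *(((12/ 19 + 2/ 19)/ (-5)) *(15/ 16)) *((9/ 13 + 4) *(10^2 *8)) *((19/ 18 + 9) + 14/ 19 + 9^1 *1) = -159906954.81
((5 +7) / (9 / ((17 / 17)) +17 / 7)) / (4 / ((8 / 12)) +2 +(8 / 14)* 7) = 7 / 80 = 0.09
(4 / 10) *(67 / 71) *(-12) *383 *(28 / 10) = -8622096 / 1775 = -4857.52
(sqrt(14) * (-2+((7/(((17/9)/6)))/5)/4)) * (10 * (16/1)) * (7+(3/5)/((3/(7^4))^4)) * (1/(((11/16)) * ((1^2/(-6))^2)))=-5138608656540104704 * sqrt(14)/2805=-6854514451865883.02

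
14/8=1.75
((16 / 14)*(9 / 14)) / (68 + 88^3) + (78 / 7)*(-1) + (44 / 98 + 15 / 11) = -40803146 / 4373215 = -9.33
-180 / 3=-60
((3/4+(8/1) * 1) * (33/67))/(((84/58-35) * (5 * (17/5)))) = -0.01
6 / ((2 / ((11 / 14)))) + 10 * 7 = 1013 / 14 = 72.36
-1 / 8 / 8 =-1 / 64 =-0.02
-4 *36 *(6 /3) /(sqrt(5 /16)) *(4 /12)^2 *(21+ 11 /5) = -14848 *sqrt(5) /25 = -1328.05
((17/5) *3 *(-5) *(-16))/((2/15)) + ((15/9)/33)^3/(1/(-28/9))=53444065420/8732691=6120.00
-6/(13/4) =-24/13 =-1.85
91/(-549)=-91/549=-0.17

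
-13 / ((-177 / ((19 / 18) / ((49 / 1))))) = 247 / 156114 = 0.00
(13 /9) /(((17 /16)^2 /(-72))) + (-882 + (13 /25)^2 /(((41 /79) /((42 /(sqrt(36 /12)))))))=-281522 /289 + 186914*sqrt(3) /25625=-961.49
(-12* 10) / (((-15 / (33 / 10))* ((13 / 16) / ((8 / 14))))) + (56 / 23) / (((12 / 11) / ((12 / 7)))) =234344 / 10465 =22.39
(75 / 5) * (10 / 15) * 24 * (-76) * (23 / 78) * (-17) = 1188640 / 13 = 91433.85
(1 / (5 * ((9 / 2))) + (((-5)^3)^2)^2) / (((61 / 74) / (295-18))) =225197753947246 / 2745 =82039254625.59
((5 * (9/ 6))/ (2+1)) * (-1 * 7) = -17.50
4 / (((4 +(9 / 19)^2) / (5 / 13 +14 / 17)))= 385548 / 337025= 1.14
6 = 6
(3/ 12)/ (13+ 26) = 0.01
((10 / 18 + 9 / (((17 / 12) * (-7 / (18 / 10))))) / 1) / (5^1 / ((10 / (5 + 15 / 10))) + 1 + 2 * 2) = -23092 / 176715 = -0.13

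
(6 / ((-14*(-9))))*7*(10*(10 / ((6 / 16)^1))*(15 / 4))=1000 / 3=333.33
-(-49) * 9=441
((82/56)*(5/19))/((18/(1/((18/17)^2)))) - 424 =-1315453331/3102624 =-423.98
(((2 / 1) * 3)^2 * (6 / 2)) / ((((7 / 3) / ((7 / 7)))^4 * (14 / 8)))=34992 / 16807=2.08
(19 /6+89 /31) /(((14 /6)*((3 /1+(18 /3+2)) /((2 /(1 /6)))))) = 6738 /2387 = 2.82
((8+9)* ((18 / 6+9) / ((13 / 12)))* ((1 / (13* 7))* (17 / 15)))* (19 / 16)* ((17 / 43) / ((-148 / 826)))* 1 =-16522419 / 2688790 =-6.14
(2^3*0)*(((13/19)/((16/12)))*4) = 0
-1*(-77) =77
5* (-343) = -1715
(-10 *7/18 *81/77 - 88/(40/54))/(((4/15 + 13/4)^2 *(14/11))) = -2433240/311647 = -7.81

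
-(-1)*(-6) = -6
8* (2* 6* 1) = 96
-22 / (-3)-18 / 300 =1091 / 150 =7.27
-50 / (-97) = 50 / 97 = 0.52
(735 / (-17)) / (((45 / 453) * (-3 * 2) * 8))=7399 / 816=9.07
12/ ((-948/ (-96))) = 96/ 79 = 1.22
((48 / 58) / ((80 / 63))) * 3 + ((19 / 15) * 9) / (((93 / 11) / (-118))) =-1412819 / 8990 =-157.15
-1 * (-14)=14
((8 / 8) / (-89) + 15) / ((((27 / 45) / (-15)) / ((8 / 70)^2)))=-21344 / 4361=-4.89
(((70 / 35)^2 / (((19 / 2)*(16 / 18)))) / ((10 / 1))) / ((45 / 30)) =3 / 95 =0.03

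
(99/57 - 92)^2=2941225/361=8147.44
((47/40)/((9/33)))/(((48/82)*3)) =21197/8640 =2.45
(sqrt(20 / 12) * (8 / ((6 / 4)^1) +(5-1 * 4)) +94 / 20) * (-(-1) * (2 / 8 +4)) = 799 / 40 +323 * sqrt(15) / 36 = 54.72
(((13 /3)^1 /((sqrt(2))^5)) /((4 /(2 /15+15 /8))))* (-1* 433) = -1356589* sqrt(2) /11520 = -166.54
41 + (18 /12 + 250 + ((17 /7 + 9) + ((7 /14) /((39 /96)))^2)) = 722679 /2366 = 305.44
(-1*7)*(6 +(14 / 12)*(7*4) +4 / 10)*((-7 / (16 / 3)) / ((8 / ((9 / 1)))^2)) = 1162917 / 2560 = 454.26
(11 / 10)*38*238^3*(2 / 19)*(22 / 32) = 203904239 / 5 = 40780847.80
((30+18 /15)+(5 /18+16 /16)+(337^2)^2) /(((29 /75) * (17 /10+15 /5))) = 29020315035325 /4089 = 7097166797.58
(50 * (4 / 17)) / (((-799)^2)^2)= 200 / 6928449225617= 0.00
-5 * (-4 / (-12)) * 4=-20 / 3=-6.67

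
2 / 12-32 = -191 / 6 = -31.83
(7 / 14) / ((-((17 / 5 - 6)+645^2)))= -0.00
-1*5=-5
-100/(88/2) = -25/11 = -2.27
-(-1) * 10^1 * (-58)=-580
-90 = -90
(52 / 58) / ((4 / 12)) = 78 / 29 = 2.69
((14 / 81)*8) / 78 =0.02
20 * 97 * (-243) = -471420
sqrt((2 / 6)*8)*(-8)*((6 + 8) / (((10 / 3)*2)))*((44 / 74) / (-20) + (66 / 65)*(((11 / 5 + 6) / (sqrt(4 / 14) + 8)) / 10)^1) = -56173348*sqrt(6) / 67039375 + 75768*sqrt(21) / 1811875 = -1.86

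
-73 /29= -2.52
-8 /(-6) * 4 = 16 /3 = 5.33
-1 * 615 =-615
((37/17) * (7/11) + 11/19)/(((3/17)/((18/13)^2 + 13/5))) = 50.27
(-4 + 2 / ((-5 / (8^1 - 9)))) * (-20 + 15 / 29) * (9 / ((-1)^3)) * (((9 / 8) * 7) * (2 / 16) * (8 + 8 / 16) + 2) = -12146031 / 1856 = -6544.20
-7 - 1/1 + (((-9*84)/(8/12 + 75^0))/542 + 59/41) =-410989/55555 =-7.40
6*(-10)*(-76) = 4560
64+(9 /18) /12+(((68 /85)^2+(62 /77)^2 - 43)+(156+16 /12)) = 213044787 /1185800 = 179.66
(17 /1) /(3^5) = 17 /243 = 0.07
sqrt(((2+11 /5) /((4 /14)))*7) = 7*sqrt(210) /10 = 10.14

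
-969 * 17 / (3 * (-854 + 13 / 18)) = 98838 / 15359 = 6.44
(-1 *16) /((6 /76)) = -608 /3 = -202.67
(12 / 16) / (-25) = -3 / 100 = -0.03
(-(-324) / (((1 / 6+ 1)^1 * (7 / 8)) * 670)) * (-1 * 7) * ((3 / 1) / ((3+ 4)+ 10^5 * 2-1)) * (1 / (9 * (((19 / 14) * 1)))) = -2592 / 636519095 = -0.00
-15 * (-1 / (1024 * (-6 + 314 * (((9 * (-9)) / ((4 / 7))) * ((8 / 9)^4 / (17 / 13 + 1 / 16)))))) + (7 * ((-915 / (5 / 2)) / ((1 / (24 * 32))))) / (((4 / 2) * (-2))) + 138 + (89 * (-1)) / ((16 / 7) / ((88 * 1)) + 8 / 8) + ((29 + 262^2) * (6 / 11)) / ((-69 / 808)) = 46455500672738491157 / 871313285675008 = 53316.64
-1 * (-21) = 21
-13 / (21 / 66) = -286 / 7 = -40.86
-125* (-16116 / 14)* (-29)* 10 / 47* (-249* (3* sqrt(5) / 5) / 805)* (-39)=-340392885300* sqrt(5) / 52969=-14369567.68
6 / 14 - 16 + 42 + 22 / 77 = 187 / 7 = 26.71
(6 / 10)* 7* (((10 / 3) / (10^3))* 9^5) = 413343 / 500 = 826.69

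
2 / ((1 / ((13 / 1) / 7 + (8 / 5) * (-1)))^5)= 0.00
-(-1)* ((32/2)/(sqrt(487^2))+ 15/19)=7609/9253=0.82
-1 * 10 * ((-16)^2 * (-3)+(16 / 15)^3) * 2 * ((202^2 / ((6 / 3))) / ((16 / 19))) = 371544418.80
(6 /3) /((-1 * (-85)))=2 /85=0.02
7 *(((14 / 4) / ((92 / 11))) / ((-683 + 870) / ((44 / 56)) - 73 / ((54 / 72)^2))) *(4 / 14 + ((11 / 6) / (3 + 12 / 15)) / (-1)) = -36267 / 6810208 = -0.01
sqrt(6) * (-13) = -13 * sqrt(6) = -31.84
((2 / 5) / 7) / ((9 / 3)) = 2 / 105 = 0.02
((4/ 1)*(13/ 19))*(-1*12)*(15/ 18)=-520/ 19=-27.37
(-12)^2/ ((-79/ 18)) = -2592/ 79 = -32.81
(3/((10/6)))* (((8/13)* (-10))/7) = -144/91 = -1.58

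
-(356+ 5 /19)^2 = -45819361 /361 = -126923.44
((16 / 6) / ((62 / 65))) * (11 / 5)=572 / 93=6.15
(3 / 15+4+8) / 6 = 61 / 30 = 2.03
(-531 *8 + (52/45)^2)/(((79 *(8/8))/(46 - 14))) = -275183872/159975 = -1720.17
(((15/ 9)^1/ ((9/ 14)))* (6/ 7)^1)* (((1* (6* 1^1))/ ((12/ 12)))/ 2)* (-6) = -40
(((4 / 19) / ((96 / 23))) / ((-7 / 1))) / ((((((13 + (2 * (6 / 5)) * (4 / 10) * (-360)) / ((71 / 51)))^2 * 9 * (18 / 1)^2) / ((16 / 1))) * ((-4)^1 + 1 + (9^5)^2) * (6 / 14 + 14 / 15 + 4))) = -14492875 / 391173534726061348022319612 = -0.00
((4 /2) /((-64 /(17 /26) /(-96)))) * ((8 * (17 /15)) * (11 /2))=6358 /65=97.82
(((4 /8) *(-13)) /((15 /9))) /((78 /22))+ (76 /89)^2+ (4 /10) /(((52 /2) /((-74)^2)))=86368969 /1029730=83.88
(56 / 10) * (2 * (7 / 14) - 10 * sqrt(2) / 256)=28 / 5 - 7 * sqrt(2) / 32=5.29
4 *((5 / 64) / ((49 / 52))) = 65 / 196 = 0.33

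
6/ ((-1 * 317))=-6/ 317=-0.02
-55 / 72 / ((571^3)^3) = -55 / 464576749083260088722894232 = -0.00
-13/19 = -0.68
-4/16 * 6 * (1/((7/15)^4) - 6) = -108657/4802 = -22.63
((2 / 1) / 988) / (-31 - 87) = -1 / 58292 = -0.00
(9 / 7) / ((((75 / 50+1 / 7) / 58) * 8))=261 / 46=5.67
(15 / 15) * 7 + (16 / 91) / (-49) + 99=472638 / 4459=106.00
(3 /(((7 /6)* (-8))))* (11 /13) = -99 /364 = -0.27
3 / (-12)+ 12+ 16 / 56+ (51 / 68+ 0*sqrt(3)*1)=179 / 14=12.79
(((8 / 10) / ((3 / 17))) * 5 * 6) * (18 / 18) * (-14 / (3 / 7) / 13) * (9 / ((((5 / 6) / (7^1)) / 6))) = -10075968 / 65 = -155014.89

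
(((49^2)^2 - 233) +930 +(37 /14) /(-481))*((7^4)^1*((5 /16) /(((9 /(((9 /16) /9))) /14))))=4199031407725 /9984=420576062.47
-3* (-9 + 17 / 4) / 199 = 57 / 796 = 0.07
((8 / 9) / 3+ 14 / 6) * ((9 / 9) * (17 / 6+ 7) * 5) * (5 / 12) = 53.87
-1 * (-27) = 27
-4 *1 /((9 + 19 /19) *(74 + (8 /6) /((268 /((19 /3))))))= -1206 /223205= -0.01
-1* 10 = -10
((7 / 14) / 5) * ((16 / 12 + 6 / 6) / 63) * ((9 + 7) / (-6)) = -4 / 405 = -0.01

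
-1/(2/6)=-3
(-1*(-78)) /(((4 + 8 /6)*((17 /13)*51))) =507 /2312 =0.22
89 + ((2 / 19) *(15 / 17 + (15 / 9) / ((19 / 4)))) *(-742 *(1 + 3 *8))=-42695921 / 18411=-2319.04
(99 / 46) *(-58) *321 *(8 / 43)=-7372728 / 989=-7454.73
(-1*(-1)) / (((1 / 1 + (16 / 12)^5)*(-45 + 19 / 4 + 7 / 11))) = -0.00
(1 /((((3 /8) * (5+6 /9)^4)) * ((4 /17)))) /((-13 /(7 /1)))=-0.01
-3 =-3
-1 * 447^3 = -89314623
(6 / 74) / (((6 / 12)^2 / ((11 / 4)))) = 33 / 37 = 0.89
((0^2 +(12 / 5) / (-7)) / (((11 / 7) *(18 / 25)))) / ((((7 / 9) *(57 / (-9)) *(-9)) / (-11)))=10 / 133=0.08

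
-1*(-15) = 15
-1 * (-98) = 98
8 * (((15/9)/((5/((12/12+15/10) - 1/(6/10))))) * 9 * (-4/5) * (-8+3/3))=112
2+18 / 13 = 44 / 13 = 3.38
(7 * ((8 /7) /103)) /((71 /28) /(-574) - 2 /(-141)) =18129216 /2279699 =7.95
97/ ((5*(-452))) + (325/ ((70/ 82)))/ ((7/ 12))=652.61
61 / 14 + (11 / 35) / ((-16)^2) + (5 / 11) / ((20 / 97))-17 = -10.44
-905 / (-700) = 1.29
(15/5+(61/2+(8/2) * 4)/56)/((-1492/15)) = -6435/167104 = -0.04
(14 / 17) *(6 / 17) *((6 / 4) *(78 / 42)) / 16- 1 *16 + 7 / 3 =-94441 / 6936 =-13.62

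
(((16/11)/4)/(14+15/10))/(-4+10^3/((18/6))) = 6/84227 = 0.00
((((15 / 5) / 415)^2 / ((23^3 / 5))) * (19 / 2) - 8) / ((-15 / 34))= 113993106773 / 6286384725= 18.13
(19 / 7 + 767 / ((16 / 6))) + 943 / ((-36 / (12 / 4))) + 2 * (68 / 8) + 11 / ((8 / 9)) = 241.13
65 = 65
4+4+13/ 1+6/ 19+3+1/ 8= 3715/ 152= 24.44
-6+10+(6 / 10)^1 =23 / 5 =4.60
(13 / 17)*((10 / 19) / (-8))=-65 / 1292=-0.05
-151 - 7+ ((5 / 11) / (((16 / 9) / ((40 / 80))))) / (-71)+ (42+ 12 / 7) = -19993915 / 174944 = -114.29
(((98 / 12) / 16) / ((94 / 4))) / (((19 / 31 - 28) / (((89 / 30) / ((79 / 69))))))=-3109393 / 1513121760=-0.00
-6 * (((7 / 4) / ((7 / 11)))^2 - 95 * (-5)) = -2895.38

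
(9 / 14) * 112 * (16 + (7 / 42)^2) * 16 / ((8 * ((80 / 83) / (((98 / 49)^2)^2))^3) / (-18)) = -23754319128 / 125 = -190034553.02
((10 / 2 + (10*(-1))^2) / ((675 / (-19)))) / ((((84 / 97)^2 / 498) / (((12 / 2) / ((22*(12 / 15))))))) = -14837993 / 22176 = -669.10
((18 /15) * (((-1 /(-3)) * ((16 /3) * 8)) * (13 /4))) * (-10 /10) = -832 /15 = -55.47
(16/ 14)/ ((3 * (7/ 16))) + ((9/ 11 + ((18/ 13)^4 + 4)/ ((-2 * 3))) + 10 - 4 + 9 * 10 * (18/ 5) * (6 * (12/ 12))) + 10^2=31564783717/ 15394379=2050.41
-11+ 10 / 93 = -10.89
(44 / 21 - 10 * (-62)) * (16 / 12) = 52256 / 63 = 829.46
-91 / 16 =-5.69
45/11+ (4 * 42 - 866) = -7633/11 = -693.91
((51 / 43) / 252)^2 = 289 / 13046544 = 0.00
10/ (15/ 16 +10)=32/ 35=0.91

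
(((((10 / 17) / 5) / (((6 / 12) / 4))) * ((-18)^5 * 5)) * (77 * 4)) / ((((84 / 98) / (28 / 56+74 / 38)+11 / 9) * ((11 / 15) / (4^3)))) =-7935677684121600 / 52207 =-152004093016.68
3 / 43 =0.07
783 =783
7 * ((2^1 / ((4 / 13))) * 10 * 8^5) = 14909440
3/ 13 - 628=-8161/ 13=-627.77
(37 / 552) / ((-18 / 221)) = -8177 / 9936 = -0.82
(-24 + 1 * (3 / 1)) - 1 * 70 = -91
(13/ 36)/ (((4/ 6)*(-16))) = -13/ 384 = -0.03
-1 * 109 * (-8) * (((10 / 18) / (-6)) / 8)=-545 / 54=-10.09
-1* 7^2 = -49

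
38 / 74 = 19 / 37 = 0.51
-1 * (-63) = 63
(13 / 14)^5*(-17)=-11.74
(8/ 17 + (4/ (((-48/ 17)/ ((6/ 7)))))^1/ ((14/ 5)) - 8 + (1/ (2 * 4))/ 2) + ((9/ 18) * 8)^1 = -51987/ 13328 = -3.90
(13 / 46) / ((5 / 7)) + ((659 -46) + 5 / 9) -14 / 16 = 5076271 / 8280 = 613.08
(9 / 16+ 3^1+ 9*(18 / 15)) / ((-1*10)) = -1149 / 800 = -1.44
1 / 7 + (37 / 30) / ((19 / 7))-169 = -671927 / 3990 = -168.40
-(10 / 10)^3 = -1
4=4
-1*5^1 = -5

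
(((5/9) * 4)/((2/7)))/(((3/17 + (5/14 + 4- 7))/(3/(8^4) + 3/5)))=-1.89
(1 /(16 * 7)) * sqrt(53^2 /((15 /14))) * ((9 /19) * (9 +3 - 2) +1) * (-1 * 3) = -5777 * sqrt(210) /10640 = -7.87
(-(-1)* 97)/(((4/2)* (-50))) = -97/100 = -0.97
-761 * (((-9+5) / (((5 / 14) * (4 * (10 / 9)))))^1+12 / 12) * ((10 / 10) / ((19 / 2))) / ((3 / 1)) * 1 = 3044 / 75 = 40.59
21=21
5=5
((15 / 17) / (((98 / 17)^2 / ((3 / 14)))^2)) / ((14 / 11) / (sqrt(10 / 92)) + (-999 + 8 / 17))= -16542325861875 / 450226219897344710848-2108487645 * sqrt(230) / 225113109948672355424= -0.00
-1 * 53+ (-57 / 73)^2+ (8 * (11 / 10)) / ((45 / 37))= -54141688 / 1199025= -45.15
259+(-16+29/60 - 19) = 13469/60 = 224.48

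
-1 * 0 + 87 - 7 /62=5387 /62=86.89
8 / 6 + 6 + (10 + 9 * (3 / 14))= 809 / 42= 19.26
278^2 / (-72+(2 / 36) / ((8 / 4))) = -2782224 / 2591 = -1073.80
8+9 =17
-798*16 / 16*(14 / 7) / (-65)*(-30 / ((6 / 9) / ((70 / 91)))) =-143640 / 169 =-849.94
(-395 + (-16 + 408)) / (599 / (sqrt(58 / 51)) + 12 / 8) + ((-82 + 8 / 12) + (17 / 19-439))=-361192334458 / 695351379-1198 *sqrt(2958) / 12199147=-519.44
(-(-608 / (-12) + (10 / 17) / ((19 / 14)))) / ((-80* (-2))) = -12379 / 38760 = -0.32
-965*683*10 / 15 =-1318190 / 3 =-439396.67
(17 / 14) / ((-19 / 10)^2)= 850 / 2527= 0.34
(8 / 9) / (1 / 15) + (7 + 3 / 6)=125 / 6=20.83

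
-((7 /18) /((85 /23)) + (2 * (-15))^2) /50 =-1377161 /76500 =-18.00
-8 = -8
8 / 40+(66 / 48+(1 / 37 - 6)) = -6509 / 1480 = -4.40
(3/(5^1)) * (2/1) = 6/5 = 1.20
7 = 7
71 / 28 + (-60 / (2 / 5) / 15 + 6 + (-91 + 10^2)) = 211 / 28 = 7.54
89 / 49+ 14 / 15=2021 / 735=2.75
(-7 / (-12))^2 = 49 / 144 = 0.34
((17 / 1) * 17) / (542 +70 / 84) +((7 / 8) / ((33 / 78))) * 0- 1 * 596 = -595.47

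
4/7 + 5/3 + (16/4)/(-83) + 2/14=4066/1743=2.33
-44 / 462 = -2 / 21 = -0.10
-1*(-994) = 994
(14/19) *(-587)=-8218/19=-432.53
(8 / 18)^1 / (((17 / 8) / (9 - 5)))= 0.84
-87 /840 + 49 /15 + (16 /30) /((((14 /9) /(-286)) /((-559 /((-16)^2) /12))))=21.01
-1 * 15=-15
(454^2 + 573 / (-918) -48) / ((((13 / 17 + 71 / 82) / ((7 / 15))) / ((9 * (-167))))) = -3022240596193 / 34095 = -88641753.81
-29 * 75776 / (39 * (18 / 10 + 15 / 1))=-2746880 / 819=-3353.94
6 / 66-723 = -7952 / 11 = -722.91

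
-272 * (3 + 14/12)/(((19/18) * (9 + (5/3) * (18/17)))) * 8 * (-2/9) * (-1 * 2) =-3699200/10431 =-354.64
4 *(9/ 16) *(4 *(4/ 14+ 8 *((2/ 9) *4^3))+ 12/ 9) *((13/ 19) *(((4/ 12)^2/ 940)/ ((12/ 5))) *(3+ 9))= 93691/ 225036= 0.42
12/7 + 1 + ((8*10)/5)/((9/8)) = 1067/63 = 16.94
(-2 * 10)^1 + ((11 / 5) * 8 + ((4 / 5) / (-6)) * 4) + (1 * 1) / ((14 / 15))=-391 / 210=-1.86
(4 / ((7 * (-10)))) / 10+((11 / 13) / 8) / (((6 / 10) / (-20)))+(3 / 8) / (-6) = -392449 / 109200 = -3.59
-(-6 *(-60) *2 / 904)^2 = -8100 / 12769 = -0.63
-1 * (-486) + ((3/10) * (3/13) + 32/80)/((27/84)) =285164/585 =487.46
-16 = -16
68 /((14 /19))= 646 /7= 92.29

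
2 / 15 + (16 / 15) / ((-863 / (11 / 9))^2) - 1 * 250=-226102929236 / 904894335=-249.87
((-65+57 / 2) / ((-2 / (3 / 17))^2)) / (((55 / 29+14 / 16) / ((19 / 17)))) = -362007 / 3159059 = -0.11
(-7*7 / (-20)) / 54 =49 / 1080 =0.05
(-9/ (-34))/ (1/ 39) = 351/ 34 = 10.32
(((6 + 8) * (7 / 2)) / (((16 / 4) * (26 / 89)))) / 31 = 4361 / 3224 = 1.35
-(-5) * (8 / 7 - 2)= -30 / 7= -4.29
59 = 59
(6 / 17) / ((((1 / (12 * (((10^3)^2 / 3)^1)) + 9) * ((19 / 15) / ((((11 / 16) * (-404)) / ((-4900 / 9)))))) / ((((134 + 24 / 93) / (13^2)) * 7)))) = 37454254200000 / 426433655845379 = 0.09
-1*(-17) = 17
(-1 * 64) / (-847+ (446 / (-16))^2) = 0.91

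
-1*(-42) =42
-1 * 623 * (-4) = 2492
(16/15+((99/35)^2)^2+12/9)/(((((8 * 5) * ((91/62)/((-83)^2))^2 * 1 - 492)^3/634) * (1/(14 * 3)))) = -8991113274556279510032764709453665930621691/605503588152131180922821359361552085205778750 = -0.01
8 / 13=0.62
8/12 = 2/3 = 0.67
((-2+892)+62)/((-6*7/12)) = -272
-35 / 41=-0.85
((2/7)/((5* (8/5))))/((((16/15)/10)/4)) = 75/56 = 1.34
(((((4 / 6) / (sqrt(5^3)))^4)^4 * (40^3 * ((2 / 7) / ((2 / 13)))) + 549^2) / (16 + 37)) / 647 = 43306481024192333221871754491 / 4927065739000797271728515625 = 8.79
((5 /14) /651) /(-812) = -5 /7400568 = -0.00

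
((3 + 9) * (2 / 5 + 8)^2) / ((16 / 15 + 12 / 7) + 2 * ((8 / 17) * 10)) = 1889244 / 27205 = 69.44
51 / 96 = 17 / 32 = 0.53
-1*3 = -3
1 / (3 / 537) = 179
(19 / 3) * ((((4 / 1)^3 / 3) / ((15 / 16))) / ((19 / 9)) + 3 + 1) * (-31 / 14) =-7254 / 35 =-207.26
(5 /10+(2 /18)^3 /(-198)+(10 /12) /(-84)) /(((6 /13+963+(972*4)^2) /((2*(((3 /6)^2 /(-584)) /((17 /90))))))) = -128743225 /876180438437097024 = -0.00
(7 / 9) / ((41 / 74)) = 518 / 369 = 1.40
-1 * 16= -16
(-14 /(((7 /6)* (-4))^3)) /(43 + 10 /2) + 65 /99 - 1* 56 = -55.34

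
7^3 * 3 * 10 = 10290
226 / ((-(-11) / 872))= 197072 / 11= 17915.64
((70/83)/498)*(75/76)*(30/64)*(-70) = -459375/8377024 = -0.05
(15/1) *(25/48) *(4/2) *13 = 1625/8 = 203.12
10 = 10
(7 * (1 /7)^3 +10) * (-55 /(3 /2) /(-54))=27005 /3969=6.80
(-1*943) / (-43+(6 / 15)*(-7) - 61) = 4715 / 534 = 8.83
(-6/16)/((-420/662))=331/560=0.59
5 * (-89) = -445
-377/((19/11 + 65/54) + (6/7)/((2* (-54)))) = -128.98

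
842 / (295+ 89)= 2.19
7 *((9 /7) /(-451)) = -9 /451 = -0.02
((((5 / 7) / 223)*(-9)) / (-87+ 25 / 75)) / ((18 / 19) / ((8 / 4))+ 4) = 513 / 6899620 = 0.00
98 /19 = 5.16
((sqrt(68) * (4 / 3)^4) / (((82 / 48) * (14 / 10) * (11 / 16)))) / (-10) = -32768 * sqrt(17) / 85239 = -1.59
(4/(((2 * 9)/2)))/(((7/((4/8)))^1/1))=2/63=0.03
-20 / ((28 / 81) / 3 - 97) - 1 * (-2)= 2.21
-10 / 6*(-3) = 5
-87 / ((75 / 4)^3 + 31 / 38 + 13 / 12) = -317376 / 24053803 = -0.01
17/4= 4.25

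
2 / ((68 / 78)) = 39 / 17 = 2.29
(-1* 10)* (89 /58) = -445 /29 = -15.34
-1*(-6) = 6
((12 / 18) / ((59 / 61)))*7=854 / 177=4.82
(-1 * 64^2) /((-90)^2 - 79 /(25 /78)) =-51200 /98169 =-0.52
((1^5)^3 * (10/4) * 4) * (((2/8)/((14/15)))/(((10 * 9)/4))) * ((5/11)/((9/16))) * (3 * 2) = 400/693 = 0.58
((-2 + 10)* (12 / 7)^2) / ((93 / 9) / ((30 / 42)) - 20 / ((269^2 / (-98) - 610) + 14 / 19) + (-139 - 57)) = -43360824960 / 334781933689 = -0.13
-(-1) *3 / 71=3 / 71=0.04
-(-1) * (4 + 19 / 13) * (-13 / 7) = -71 / 7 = -10.14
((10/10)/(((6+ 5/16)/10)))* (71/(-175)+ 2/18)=-14848/31815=-0.47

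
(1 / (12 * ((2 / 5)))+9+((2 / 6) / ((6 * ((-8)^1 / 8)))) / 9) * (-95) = -566485 / 648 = -874.21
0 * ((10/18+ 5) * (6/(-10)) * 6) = 0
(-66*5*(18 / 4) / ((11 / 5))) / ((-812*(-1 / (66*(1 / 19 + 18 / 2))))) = -1915650 / 3857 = -496.67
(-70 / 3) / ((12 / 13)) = -455 / 18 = -25.28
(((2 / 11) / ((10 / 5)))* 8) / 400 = 1 / 550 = 0.00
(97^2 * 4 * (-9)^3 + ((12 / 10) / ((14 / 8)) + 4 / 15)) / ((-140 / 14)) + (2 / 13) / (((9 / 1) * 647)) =7269242547286 / 2649465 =2743664.30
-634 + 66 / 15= -3148 / 5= -629.60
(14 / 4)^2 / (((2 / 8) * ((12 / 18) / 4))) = 294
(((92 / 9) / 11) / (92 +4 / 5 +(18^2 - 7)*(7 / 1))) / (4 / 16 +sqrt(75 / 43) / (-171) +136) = 27968*sqrt(129) / 1899444549618495 +622658576 / 211049394402055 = 0.00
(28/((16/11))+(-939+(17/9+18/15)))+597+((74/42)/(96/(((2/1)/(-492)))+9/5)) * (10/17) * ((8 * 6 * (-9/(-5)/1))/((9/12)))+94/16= -313.79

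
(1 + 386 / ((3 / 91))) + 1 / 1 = 35132 / 3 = 11710.67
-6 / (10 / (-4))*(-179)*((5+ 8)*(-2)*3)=167544 / 5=33508.80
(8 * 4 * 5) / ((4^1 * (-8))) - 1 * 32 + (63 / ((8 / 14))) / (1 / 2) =367 / 2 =183.50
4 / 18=2 / 9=0.22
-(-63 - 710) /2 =773 /2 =386.50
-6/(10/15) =-9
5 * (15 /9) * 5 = 41.67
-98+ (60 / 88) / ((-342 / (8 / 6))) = -184343 / 1881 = -98.00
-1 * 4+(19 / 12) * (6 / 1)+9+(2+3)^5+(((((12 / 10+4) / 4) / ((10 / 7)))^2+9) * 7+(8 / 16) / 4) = 32084217 / 10000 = 3208.42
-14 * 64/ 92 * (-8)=77.91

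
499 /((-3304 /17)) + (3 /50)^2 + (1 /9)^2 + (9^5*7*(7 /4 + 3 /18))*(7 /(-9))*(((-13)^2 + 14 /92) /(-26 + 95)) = -726415091361776 /480886875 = -1510573.75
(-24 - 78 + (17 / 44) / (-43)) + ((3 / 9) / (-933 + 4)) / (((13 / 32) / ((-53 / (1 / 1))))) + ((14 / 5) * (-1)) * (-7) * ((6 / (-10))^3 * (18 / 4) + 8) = 1533212034461 / 42843157500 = 35.79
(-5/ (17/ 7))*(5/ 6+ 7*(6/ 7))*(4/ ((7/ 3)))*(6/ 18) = -410/ 51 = -8.04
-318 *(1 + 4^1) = -1590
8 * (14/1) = 112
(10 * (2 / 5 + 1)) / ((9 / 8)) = 112 / 9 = 12.44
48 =48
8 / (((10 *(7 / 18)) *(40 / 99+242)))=3564 / 419965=0.01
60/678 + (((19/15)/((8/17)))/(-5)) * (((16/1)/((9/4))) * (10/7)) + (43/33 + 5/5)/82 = -257762224/48160035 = -5.35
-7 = -7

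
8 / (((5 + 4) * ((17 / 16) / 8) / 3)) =20.08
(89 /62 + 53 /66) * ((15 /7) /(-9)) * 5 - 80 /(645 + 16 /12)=-16594810 /5950791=-2.79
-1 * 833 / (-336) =2.48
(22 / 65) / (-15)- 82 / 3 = -26672 / 975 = -27.36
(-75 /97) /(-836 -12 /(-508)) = 9525 /10298393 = 0.00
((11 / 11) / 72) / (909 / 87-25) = -29 / 30384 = -0.00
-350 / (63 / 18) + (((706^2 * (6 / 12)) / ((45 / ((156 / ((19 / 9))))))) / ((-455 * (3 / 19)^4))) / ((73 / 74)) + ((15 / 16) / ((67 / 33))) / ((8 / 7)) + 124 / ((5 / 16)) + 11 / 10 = -4338387782298107 / 2958076800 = -1466624.46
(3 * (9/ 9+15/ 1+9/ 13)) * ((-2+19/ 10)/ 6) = -217/ 260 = -0.83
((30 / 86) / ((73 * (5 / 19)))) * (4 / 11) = 228 / 34529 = 0.01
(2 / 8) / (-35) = -1 / 140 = -0.01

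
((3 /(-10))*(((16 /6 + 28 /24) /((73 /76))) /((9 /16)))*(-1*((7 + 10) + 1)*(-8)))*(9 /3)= -335616 /365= -919.50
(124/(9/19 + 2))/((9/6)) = 33.42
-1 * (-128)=128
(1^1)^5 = 1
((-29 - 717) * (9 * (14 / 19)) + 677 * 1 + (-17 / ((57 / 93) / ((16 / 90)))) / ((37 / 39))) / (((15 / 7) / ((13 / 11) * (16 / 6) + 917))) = -1916549897353 / 1043955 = -1835854.90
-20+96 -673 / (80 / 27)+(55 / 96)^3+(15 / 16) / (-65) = -150.96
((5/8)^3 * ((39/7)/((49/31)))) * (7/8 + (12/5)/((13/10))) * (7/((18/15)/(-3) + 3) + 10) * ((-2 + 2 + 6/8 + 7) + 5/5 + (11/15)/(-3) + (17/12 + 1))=11857806125/36528128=324.62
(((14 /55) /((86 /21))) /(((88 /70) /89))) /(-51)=-30527 /353804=-0.09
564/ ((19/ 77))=43428/ 19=2285.68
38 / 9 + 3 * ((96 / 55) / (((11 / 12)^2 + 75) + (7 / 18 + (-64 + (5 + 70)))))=8875246 / 2072565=4.28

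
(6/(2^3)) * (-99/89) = -297/356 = -0.83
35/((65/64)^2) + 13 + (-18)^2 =370.93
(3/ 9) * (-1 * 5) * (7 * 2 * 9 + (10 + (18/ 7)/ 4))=-9565/ 42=-227.74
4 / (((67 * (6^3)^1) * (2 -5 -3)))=-1 / 21708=-0.00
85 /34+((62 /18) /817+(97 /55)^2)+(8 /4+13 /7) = 2949505553 /311399550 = 9.47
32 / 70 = 16 / 35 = 0.46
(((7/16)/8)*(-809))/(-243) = 5663/31104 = 0.18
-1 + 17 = 16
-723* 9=-6507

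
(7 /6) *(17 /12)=1.65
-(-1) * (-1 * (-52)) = 52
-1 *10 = -10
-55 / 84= -0.65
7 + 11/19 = 144/19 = 7.58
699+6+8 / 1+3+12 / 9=2152 / 3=717.33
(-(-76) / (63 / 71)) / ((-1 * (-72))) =1349 / 1134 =1.19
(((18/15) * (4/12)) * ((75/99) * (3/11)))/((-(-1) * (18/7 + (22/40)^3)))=560000/18551357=0.03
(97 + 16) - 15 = 98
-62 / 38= -31 / 19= -1.63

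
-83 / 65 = -1.28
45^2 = 2025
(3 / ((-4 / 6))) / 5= -9 / 10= -0.90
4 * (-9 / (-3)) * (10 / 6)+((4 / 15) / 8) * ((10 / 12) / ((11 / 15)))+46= 8717 / 132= 66.04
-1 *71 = -71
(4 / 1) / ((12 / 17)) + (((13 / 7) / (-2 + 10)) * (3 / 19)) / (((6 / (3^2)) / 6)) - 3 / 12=18343 / 3192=5.75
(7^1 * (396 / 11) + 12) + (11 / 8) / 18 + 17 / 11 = 420745 / 1584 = 265.62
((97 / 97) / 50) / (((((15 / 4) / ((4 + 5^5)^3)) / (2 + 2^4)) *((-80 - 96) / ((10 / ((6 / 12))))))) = -334199080.24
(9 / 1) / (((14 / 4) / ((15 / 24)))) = 45 / 28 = 1.61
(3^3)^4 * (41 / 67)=21789081 / 67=325210.16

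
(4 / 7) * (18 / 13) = 72 / 91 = 0.79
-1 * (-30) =30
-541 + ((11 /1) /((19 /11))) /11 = -10268 /19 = -540.42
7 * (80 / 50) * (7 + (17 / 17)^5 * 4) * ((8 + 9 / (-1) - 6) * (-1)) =862.40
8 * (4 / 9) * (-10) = -320 / 9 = -35.56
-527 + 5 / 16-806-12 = -21515 / 16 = -1344.69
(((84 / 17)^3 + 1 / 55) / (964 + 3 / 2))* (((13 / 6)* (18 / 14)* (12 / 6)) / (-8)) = -1271541687 / 14609984620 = -0.09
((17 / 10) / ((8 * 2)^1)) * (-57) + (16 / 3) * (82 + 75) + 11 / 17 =6788501 / 8160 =831.92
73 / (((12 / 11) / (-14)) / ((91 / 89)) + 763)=511511 / 5345807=0.10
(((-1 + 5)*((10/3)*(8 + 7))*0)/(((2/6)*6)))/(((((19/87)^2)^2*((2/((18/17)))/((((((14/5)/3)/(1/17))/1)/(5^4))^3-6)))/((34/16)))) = 0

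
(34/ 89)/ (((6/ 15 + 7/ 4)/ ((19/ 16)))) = 1615/ 7654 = 0.21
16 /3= 5.33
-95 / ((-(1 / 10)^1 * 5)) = 190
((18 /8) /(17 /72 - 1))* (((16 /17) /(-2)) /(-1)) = -1296 /935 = -1.39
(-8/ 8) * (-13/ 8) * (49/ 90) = 637/ 720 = 0.88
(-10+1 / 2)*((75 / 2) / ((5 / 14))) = -1995 / 2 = -997.50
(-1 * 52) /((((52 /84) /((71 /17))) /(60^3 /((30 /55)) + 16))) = -2361839424 /17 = -138931730.82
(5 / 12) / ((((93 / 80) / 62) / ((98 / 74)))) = 9800 / 333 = 29.43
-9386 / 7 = -1340.86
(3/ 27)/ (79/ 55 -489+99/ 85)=-935/ 4093047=-0.00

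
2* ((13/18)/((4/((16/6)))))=26/27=0.96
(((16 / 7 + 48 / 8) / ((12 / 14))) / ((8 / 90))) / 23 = 435 / 92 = 4.73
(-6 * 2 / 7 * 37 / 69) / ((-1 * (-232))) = -37 / 9338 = -0.00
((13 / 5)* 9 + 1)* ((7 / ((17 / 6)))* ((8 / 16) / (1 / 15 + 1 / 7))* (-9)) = -242109 / 187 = -1294.70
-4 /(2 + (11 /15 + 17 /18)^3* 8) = -364500 /3625201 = -0.10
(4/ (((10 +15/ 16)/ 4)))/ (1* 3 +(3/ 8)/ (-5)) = 2048/ 4095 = 0.50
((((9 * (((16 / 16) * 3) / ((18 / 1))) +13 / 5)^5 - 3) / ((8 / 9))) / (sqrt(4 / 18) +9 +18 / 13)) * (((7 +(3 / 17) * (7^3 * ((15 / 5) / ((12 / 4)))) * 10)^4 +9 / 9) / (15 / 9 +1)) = 6311706033364.88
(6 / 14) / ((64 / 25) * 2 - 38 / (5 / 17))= -25 / 7238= -0.00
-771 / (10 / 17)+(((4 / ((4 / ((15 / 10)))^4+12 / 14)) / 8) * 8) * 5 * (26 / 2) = -190349853 / 145790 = -1305.64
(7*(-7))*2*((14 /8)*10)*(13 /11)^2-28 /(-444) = -2395.27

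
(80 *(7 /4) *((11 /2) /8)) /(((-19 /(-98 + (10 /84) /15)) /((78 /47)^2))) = 114765365 /83942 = 1367.20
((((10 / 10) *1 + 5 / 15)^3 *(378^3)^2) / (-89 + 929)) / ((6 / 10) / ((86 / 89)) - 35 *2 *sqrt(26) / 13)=-106542448666620825600 *sqrt(26) / 1811093243 - 12286007950891723776 / 1811093243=-306747338865.73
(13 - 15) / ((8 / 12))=-3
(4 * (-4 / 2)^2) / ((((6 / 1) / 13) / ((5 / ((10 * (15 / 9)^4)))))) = 1404 / 625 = 2.25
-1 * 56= -56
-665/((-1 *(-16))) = -665/16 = -41.56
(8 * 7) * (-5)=-280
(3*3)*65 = 585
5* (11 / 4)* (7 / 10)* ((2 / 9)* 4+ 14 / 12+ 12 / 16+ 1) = 10549 / 288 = 36.63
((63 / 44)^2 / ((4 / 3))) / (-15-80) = -11907 / 735680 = -0.02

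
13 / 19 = 0.68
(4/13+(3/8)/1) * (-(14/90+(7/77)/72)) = -4899/45760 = -0.11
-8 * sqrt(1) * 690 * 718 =-3963360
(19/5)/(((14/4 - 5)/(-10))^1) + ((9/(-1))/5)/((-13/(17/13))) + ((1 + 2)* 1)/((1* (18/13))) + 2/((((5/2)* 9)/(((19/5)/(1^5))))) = 2130833/76050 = 28.02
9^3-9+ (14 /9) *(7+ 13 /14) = 2197 /3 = 732.33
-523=-523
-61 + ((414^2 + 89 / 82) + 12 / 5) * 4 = 140535073 / 205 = 685536.94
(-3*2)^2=36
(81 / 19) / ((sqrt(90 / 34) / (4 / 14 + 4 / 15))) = 522 * sqrt(85) / 3325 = 1.45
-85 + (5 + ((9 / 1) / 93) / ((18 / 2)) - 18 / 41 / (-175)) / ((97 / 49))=-762538057 / 9246525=-82.47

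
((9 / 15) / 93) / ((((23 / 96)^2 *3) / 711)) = 2184192 / 81995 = 26.64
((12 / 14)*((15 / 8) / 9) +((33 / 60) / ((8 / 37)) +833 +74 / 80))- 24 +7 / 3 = 547667 / 672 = 814.98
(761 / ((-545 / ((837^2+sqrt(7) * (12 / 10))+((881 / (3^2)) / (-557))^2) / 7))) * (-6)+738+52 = 191772 * sqrt(7) / 2725+187571731486386238 / 4565314035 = 41086457.60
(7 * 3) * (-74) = -1554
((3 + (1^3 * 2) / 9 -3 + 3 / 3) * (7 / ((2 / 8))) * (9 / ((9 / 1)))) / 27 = 308 / 243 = 1.27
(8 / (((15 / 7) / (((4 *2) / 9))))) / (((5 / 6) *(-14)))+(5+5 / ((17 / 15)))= 34912 / 3825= 9.13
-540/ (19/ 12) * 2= -12960/ 19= -682.11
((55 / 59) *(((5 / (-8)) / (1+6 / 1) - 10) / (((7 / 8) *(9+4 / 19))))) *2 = -47234 / 20237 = -2.33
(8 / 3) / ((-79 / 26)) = -208 / 237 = -0.88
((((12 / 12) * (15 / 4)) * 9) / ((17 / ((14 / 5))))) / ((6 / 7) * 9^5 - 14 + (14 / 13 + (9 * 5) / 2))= 5733 / 52209193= 0.00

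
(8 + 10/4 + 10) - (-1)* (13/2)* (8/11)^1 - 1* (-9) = 753/22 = 34.23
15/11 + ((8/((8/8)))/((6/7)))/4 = 122/33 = 3.70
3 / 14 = 0.21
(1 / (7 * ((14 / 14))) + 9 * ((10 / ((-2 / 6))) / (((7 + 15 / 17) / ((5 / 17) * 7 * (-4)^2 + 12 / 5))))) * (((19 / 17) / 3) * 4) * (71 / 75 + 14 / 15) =-2027785108 / 597975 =-3391.09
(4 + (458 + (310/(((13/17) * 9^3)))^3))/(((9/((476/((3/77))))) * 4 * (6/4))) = 7209147549477207796/68944187960973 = 104564.98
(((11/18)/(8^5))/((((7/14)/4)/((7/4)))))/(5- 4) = 77/294912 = 0.00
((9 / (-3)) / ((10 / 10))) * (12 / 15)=-12 / 5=-2.40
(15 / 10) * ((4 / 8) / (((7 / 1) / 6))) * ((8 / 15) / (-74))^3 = -32 / 132964125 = -0.00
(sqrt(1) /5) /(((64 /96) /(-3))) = -0.90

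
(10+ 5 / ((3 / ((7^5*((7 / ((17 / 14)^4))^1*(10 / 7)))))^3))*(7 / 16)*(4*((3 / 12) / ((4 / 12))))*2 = 4710262134218687778416624364145 / 20974400540271396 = 224571954996990.81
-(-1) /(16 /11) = 11 /16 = 0.69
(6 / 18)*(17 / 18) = 17 / 54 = 0.31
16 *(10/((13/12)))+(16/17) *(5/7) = 229520/1547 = 148.36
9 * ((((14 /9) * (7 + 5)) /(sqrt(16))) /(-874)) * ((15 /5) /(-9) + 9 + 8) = -350 /437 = -0.80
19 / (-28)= -19 / 28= -0.68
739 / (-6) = -739 / 6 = -123.17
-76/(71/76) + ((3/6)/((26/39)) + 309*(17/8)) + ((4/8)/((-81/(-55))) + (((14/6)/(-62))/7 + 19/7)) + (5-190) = 3934303853/9983736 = 394.07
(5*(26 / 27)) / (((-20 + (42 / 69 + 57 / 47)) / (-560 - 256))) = 38224160 / 176859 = 216.13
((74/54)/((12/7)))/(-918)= -259/297432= -0.00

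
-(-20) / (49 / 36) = 720 / 49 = 14.69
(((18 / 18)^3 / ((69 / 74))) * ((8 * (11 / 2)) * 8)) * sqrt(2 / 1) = 533.88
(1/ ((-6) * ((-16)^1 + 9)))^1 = 0.02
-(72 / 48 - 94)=185 / 2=92.50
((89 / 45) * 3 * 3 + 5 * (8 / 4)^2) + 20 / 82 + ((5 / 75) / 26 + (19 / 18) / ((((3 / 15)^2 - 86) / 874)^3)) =-510095077843208539 / 476078934133530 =-1071.45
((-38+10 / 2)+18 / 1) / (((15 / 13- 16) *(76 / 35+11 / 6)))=40950 / 162313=0.25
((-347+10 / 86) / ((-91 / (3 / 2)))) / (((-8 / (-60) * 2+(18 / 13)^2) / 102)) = 111254715 / 416584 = 267.06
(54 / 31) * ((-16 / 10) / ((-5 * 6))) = 72 / 775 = 0.09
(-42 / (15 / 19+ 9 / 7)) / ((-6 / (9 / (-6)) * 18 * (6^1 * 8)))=-931 / 158976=-0.01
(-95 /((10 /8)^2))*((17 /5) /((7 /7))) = -5168 /25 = -206.72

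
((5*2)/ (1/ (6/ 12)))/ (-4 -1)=-1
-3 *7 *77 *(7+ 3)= -16170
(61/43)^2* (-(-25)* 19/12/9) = 1767475/199692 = 8.85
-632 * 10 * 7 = -44240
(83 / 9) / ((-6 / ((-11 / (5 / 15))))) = 913 / 18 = 50.72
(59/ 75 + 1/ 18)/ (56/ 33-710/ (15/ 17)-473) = -4169/ 6316050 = -0.00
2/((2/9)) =9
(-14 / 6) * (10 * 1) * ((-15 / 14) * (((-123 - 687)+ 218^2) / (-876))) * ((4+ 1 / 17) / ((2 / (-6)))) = 40290825 / 2482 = 16233.21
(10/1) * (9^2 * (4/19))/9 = 360/19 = 18.95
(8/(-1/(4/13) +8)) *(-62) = -1984/19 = -104.42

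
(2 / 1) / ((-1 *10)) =-1 / 5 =-0.20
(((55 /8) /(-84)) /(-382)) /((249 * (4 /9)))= 55 /28408576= 0.00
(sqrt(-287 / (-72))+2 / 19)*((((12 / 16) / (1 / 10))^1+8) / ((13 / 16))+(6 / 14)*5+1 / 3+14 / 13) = 12356 / 5187+3089*sqrt(574) / 1638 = 47.56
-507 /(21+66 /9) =-17.89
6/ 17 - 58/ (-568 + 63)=4016/ 8585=0.47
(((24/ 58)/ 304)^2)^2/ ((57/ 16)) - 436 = -12217053291089317/ 28020764429104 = -436.00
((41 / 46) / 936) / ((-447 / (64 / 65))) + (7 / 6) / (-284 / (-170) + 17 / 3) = 46520654287 / 292575772710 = 0.16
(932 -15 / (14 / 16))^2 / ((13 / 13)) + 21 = 41012245 / 49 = 836984.59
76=76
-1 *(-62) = 62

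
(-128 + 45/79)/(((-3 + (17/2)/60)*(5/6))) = 1449648/27097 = 53.50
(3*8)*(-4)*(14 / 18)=-224 / 3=-74.67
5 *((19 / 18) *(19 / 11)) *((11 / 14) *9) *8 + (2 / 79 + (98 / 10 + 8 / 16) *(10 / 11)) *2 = 3251316 / 6083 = 534.49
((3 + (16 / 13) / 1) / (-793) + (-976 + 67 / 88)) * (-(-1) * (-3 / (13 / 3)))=7962601761 / 11793496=675.17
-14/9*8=-112/9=-12.44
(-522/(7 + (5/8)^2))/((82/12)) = -200448/19393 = -10.34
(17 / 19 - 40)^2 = 552049 / 361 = 1529.22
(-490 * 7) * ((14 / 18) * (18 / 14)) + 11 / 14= -48009 / 14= -3429.21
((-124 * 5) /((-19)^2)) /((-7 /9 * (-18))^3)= -155 /247646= -0.00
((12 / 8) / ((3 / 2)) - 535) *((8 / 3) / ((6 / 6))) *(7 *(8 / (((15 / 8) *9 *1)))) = -637952 / 135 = -4725.57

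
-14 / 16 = -7 / 8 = -0.88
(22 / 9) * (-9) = -22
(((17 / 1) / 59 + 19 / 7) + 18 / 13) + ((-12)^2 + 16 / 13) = 149.62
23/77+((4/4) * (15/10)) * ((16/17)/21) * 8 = 1095/1309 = 0.84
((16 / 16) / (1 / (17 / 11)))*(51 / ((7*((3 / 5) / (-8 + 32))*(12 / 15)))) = 43350 / 77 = 562.99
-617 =-617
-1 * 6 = -6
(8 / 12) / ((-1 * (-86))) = 1 / 129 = 0.01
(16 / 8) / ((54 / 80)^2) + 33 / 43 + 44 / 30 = 1038163 / 156735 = 6.62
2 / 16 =1 / 8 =0.12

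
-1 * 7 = -7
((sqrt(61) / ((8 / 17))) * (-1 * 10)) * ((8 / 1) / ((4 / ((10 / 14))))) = -425 * sqrt(61) / 14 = -237.10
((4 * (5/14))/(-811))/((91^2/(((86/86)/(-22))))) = 5/517123607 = 0.00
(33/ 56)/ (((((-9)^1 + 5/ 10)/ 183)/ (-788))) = 1189683/ 119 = 9997.34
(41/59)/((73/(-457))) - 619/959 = -20634816/4130413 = -5.00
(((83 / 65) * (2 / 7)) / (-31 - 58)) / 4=-83 / 80990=-0.00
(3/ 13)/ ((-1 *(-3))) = 1/ 13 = 0.08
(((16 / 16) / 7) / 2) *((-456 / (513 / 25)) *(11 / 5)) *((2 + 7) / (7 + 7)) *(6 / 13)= -660 / 637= -1.04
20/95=4/19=0.21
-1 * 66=-66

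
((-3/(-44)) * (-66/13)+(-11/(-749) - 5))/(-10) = 20765/38948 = 0.53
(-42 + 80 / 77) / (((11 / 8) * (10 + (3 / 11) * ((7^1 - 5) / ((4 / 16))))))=-12616 / 5159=-2.45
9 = 9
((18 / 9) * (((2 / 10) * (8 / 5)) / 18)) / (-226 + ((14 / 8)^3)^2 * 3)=-32768 / 128868525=-0.00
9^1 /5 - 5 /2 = -0.70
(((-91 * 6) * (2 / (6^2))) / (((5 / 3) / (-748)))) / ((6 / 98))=3335332 / 15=222355.47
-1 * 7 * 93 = -651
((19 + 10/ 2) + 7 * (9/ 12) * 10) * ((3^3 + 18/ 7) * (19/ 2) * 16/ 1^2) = 2406996/ 7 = 343856.57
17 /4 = 4.25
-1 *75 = -75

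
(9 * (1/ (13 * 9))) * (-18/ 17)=-18/ 221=-0.08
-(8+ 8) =-16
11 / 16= 0.69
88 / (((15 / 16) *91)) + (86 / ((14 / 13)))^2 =60943651 / 9555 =6378.19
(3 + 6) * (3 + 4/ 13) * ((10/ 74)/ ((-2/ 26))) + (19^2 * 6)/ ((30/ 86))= 1139027/ 185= 6156.90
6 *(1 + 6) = 42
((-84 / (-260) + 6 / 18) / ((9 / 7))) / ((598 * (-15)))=-448 / 7871175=-0.00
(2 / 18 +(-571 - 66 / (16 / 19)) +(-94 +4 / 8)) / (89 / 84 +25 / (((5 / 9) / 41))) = -374353 / 930414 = -0.40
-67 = -67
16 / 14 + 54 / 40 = 2.49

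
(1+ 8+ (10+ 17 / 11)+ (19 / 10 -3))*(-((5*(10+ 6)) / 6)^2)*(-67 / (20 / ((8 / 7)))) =3057344 / 231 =13235.26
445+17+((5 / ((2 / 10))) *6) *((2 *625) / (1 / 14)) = 2625462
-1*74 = -74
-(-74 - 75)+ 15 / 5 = 152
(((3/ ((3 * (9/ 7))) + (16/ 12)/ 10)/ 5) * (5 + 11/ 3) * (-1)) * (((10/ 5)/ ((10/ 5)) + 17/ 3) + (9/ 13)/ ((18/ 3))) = -10.71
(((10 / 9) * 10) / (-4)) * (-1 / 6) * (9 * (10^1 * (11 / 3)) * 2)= 2750 / 9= 305.56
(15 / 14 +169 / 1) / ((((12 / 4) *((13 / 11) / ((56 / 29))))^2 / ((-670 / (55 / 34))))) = -26729067904 / 1279161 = -20895.78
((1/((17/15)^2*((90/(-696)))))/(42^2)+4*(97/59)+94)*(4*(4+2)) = 2016684536/835499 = 2413.75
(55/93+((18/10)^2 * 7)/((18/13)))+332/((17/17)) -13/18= 2429038/6975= 348.25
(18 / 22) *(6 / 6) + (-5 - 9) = -145 / 11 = -13.18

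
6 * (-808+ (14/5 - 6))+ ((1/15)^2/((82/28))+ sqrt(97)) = -44899906/9225+ sqrt(97) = -4857.35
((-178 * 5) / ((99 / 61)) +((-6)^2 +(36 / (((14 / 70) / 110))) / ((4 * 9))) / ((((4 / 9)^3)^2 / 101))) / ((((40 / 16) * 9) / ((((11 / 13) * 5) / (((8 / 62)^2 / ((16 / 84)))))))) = 115087529063399 / 6967296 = 16518248.84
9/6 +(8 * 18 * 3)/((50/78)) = 33771/50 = 675.42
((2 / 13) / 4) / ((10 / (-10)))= -1 / 26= -0.04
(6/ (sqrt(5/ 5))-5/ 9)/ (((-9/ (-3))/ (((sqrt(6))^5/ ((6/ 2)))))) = 196 * sqrt(6)/ 9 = 53.34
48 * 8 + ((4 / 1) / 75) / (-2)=28798 / 75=383.97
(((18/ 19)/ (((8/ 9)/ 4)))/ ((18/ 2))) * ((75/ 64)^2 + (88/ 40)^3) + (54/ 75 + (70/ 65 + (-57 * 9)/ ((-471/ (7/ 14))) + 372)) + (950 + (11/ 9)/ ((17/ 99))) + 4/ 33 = 14895327090323269/ 11138569728000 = 1337.27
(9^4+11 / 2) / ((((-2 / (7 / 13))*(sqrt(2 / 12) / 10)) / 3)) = -1378965*sqrt(6) / 26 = -129913.87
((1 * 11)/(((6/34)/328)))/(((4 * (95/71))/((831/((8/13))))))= 1960229557/380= 5158498.83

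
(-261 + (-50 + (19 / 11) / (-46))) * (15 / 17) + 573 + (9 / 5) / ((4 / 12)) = 13073109 / 43010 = 303.96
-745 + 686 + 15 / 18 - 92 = -901 / 6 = -150.17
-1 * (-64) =64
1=1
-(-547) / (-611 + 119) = -547 / 492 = -1.11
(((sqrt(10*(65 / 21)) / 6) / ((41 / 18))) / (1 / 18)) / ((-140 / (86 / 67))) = -387*sqrt(546) / 134603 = -0.07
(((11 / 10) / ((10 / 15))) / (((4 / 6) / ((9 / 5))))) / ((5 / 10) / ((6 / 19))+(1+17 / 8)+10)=2673 / 8825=0.30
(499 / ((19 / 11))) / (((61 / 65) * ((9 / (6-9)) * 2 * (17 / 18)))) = -1070355 / 19703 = -54.32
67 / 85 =0.79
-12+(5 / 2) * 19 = 71 / 2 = 35.50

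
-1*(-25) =25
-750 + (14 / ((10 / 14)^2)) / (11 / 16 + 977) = -749.97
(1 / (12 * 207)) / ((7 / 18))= 1 / 966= 0.00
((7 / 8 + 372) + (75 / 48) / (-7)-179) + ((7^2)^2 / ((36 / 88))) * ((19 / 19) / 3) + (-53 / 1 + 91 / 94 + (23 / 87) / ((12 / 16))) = 8648764417 / 4121712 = 2098.34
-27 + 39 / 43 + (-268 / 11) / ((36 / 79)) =-338677 / 4257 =-79.56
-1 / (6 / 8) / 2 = -2 / 3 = -0.67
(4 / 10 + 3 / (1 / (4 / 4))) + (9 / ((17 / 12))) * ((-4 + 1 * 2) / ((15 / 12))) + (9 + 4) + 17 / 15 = 1879 / 255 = 7.37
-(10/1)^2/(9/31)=-3100/9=-344.44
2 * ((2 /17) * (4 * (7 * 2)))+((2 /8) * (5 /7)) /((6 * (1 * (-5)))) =37615 /2856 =13.17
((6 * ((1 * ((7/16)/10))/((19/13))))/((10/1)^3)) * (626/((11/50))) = 85449/167200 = 0.51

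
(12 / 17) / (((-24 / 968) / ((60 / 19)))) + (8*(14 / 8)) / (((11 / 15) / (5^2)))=387.37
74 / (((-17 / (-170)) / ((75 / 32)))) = 13875 / 8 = 1734.38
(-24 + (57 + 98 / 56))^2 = 19321 / 16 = 1207.56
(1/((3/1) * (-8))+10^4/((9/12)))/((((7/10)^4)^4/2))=799997500000000000000/99698791708803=8024144.39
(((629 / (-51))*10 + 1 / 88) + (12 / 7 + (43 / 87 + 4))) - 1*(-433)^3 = 4350738964961 / 53592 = 81182619.89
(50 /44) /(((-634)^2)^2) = 25 /3554509770592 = 0.00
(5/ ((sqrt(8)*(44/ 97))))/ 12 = 485*sqrt(2)/ 2112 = 0.32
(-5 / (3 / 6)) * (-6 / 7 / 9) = 20 / 21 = 0.95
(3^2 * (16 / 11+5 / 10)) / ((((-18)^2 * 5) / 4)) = 43 / 990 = 0.04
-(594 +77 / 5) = -3047 / 5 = -609.40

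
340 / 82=170 / 41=4.15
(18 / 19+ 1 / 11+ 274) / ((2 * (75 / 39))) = 747279 / 10450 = 71.51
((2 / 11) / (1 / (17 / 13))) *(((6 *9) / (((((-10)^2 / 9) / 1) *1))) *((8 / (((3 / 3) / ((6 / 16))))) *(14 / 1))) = 173502 / 3575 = 48.53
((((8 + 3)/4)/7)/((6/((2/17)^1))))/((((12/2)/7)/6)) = 11/204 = 0.05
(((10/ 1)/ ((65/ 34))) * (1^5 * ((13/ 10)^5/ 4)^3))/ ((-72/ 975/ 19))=-16533043443551314511/ 15360000000000000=-1076.37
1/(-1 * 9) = -1/9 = -0.11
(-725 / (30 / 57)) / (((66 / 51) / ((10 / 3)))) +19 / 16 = -1872773 / 528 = -3546.92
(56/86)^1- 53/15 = -1859/645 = -2.88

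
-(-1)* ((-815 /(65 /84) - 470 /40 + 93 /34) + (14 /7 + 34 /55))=-51519079 /48620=-1059.63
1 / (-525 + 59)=-1 / 466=-0.00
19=19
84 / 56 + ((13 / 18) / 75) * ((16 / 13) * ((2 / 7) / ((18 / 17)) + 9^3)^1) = 862679 / 85050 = 10.14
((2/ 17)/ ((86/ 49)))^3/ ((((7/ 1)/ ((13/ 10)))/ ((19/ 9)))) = 4151329/ 35155610190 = 0.00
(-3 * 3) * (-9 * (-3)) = -243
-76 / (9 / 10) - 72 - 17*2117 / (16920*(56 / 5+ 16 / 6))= -110224831 / 703872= -156.60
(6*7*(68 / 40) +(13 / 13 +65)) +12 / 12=692 / 5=138.40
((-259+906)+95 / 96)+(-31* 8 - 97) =29087 / 96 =302.99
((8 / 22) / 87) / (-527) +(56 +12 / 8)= 57.50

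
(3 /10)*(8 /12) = 1 /5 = 0.20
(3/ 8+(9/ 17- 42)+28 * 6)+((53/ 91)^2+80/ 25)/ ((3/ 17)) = 827543159/ 5631080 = 146.96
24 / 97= 0.25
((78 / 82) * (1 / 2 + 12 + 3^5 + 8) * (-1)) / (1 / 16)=-164424 / 41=-4010.34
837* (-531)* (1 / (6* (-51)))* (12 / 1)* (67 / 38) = 9925983 / 323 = 30730.60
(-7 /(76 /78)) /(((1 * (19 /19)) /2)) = -273 /19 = -14.37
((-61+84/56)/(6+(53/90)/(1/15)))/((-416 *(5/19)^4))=46524597/23140000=2.01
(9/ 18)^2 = 1/ 4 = 0.25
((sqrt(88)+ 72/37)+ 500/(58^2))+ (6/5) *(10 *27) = 2 *sqrt(22)+ 10147085/31117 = 335.48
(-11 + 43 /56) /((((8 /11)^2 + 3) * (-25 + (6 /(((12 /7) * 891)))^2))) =55042151373 /474581768878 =0.12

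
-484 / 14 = -242 / 7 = -34.57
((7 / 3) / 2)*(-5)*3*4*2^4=-1120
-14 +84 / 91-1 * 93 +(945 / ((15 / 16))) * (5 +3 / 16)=66598 / 13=5122.92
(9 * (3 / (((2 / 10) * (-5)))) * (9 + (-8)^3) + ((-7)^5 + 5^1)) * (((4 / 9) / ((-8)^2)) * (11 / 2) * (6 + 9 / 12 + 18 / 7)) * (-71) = 72952429 / 896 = 81420.12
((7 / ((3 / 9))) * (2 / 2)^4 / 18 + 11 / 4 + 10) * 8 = 334 / 3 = 111.33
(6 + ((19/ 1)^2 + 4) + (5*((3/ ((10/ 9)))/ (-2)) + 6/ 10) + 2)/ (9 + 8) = 7337/ 340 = 21.58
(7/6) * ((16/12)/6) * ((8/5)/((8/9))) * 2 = 14/15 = 0.93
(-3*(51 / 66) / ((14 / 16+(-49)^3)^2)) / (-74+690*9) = -204 / 7473740996046325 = -0.00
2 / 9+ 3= 29 / 9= 3.22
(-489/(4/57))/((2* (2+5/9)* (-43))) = 250857/7912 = 31.71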